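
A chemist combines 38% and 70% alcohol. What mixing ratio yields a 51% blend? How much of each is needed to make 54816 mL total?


Let x parts of 38% mix with y parts of 70%.
38x + 70y = 51(x + y)
38x + 70y = 51x + 51y
x(38 - 51) = y(51 - 70)
x/y = (70 - 51)/(51 - 38) = 19/13
Simplify: 19:13
Total parts = 32; one part = 54816/32 = 1713.00 mL
38% solution: 19×1713.00 = 32547.00 mL
70% solution: 13×1713.00 = 22269.00 mL
= ratio 19:13; 32547.00 mL and 22269.00 mL

ratio 19:13; 32547.00 mL and 22269.00 mL


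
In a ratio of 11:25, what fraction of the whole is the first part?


Total parts = 11 + 25 = 36
First part: 11/36 = 11/36
= 11/36

11/36


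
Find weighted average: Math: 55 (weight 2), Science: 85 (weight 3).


Numerator = 55×2 + 85×3
= 110 + 255
= 365
Total weight = 5
Weighted avg = 365/5
= 73.00

73.00


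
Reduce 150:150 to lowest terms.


GCD(150, 150) = 150
150/150 : 150/150
= 1:1

1:1


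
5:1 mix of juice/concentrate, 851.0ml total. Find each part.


Total parts = 5 + 1 = 6
juice: 851.0 × 5/6 = 709.2ml
concentrate: 851.0 × 1/6 = 141.8ml
= 709.2ml and 141.8ml

709.2ml and 141.8ml


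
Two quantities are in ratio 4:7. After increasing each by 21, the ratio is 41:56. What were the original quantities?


Let A = 4k, B = 7k.
(4k + 21) / (7k + 21) = 41/56
Cross-multiply: 56(4k + 21) = 41(7k + 21)
224k + 1176 = 287k + 861
224k - 287k = 861 - 1176
-63k = -315
k = -315/-63 = 5
A = 4×5 = 20, B = 7×5 = 35
= A = 20, B = 35

A = 20, B = 35


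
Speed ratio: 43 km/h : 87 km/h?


Ratio = 43:87
GCD = 1
Simplified = 43:87
Time ratio (same distance) = 87:43
Speed ratio = 43:87

43:87


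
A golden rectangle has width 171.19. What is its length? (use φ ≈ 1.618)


φ = (1 + √5) / 2 ≈ 1.618
Length = width × φ = 171.19 × 1.618 = 276.98542
≈ 276.99

276.99


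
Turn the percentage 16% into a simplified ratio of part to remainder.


16% means 16 parts out of 100; remainder = 84
Part : remainder = 16:84
GCD = 4
= 4:21

4:21


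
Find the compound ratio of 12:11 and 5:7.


Compound ratio = (12×5) : (11×7)
= 60:77
GCD = 1
= 60:77

60:77


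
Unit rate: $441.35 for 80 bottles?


Unit rate = total / quantity
= 441.35 / 80
= $5.52 per unit

$5.52 per unit


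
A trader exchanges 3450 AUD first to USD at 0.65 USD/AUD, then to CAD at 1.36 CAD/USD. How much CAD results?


Step 1: 3450 AUD × 0.65 = 2242.50 USD
Step 2: 2242.50 USD × 1.36 = 3049.80 CAD
Implied rate AUD→CAD = 0.65 × 1.36 = 0.8840
= 3049.80 CAD

3049.80 CAD


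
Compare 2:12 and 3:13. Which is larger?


2/12 = 0.1667
3/13 = 0.2308
0.1667 < 0.2308, so 2:12 is less
= 3:13

3:13


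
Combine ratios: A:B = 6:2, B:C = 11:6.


Match B: multiply A:B by 11 → 66:22
Multiply B:C by 2 → 22:12
Combined: 66:22:12
GCD = 2
= 33:11:6

33:11:6


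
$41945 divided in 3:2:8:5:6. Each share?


Total parts = 3 + 2 + 8 + 5 + 6 = 24
Part 1: 41945 × 3/24 = 5243.13
Part 2: 41945 × 2/24 = 3495.42
Part 3: 41945 × 8/24 = 13981.67
Part 4: 41945 × 5/24 = 8738.54
Part 5: 41945 × 6/24 = 10486.25
= Part 1: $5243.13, Part 2: $3495.42, Part 3: $13981.67, Part 4: $8738.54, Part 5: $10486.25

Part 1: $5243.13, Part 2: $3495.42, Part 3: $13981.67, Part 4: $8738.54, Part 5: $10486.25


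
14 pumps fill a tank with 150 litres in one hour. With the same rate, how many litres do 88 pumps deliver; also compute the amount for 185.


Direct proportion: y/x = constant
k = 150/14 ≈ 10.7143
y at x=88: k × 88 = 150 × 88 / 14 = 13200/14 ≈ 942.86
y at x=185: k × 185 = 150 × 185 / 14 = 27750/14 ≈ 1982.14
= 942.86 and 1982.14

942.86 and 1982.14


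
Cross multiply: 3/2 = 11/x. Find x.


Cross multiply: 3 × x = 2 × 11
3x = 22
x = 22 / 3
= 7.33

7.33


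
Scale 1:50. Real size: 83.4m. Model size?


Model size = real / scale
= 83.4 / 50
= 1.6680 m

1.6680 m


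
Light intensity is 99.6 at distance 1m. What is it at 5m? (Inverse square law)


I₁d₁² = I₂d₂²
I₂ = I₁ × (d₁/d₂)²
= 99.6 × (1/5)²
= 99.6 × 1/25
= 99.6/25
= 3.9840

3.9840


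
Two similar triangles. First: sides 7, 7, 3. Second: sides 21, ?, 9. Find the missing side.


Scale factor = 21/7 = 3
Missing side = 7 × 3
= 21.0

21.0


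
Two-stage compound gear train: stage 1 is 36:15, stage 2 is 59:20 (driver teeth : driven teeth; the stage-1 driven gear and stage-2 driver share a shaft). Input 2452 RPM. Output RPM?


Stage 1: RPM_B = RPM_A × t_A/t_B = 2452 × 36/15 = 88272/15 = 5884.80
B and C share a shaft → RPM_C = RPM_B
Stage 2: RPM_D = RPM_C × t_C/t_D = RPM_A × (t_A×t_C)/(t_B×t_D)
Overall ratio = (36×59)/(15×20) = 2124/300
RPM_D = 2452 × 2124/300 = 5208048/300
= 17360.16 RPM

17360.16 RPM


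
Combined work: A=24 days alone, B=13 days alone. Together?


Rate of A = 1/24 per day
Rate of B = 1/13 per day
Combined rate = 1/24 + 1/13 = 37/312 ≈ 0.1186 per day
Days = 1 / combined rate = 312/37
≈ 8.43 days

8.43 days


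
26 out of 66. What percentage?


Percentage = (part / whole) × 100
= (26 / 66) × 100
≈ 39.39%

39.39%


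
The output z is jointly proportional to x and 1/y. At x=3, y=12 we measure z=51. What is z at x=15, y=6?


z = k·x/y
Solve for k using the known point: k = z·y/x = 51×12/3 = 612/3 = 204.0000
Now evaluate at x=15, y=6:
z = k × 15 / 6 = (612 × 15) / (3 × 6) = 9180/18
= 510.0000

510.0000


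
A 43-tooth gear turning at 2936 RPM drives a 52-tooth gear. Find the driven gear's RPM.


Gear ratio = 43:52 = 43:52
RPM_B = RPM_A × (teeth_A / teeth_B)
= 2936 × (43/52)
= 2427.8 RPM

2427.8 RPM


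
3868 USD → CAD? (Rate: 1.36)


Amount × rate = 3868 × 1.36
= 5260.48 CAD

5260.48 CAD


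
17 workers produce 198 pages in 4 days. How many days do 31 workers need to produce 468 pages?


Days ∝ work / workers, so d₂ = d₁ × (m₁/m₂) × (w₂/w₁)
Workers factor (inverse): 17/31 ≈ 0.5484
Work factor (direct): 468/198 ≈ 2.3636
d₂ = 4 × 17/31 × 468/198 = (4 × 17 × 468) / (31 × 198) = 31824/6138
≈ 5.18 days

5.18 days


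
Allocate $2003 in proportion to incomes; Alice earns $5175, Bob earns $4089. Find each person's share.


Total income = 5175 + 4089 = $9264
Alice: $2003 × 5175/9264 = $1118.90
Bob: $2003 × 4089/9264 = $884.10
= Alice: $1118.90, Bob: $884.10

Alice: $1118.90, Bob: $884.10


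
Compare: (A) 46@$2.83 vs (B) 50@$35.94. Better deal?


Deal A: $2.83/46 = $0.0615/unit
Deal B: $35.94/50 = $0.7188/unit
A is cheaper per unit
= Deal A

Deal A


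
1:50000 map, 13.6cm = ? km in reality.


Real distance = map distance × scale
= 13.6cm × 50000
= 680000 cm = 6800.0 m
= 6.800 km

6.800 km


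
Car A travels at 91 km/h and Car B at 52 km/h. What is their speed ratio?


Ratio = 91:52
GCD = 13
Simplified = 7:4
Time ratio (same distance) = 4:7
Speed ratio = 7:4

7:4


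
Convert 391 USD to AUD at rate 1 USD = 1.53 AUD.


Amount × rate = 391 × 1.53
= 598.23 AUD

598.23 AUD


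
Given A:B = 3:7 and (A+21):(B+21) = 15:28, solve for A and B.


Let A = 3k, B = 7k.
(3k + 21) / (7k + 21) = 15/28
Cross-multiply: 28(3k + 21) = 15(7k + 21)
84k + 588 = 105k + 315
84k - 105k = 315 - 588
-21k = -273
k = -273/-21 = 13
A = 3×13 = 39, B = 7×13 = 91
= A = 39, B = 91

A = 39, B = 91


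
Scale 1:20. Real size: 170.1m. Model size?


Model size = real / scale
= 170.1 / 20
= 8.5050 m

8.5050 m


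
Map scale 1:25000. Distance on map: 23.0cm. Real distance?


Real distance = map distance × scale
= 23.0cm × 25000
= 575000 cm = 5750.0 m
= 5.750 km

5.750 km


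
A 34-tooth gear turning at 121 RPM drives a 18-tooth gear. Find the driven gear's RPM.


Gear ratio = 34:18 = 17:9
RPM_B = RPM_A × (teeth_A / teeth_B)
= 121 × (34/18)
= 228.6 RPM

228.6 RPM


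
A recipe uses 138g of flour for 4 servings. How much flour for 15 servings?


Direct proportion: y/x = constant
k = 138/4 = 34.5000
y₂ = k × 15 = 138 × 15 / 4 = 2070/4
= 517.50

517.50


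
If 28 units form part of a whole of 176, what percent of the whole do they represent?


Percentage = (part / whole) × 100
= (28 / 176) × 100
≈ 15.91%

15.91%


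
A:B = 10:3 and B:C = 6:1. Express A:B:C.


Match B: multiply A:B by 6 → 60:18
Multiply B:C by 3 → 18:3
Combined: 60:18:3
GCD = 3
= 20:6:1

20:6:1


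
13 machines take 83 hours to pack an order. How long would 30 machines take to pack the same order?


Inverse proportion: x × y = constant
k = 13 × 83 = 1079
y₂ = k / 30 = 1079 / 30
= 35.97

35.97


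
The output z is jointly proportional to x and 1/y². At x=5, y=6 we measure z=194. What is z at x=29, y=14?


z = k·x/y²
Solve for k using the known point: k = z·y²/x = 194×36/5 = 6984/5 = 1396.8000
Now evaluate at x=29, y=14:
z = k × 29 / 196 = (6984 × 29) / (5 × 196) = 202536/980
≈ 206.6694

206.6694


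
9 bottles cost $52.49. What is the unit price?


Unit rate = total / quantity
= 52.49 / 9
= $5.83 per unit

$5.83 per unit


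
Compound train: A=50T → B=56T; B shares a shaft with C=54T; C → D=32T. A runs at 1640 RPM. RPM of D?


Stage 1: RPM_B = RPM_A × t_A/t_B = 1640 × 50/56 = 82000/56 ≈ 1464.29
B and C share a shaft → RPM_C = RPM_B
Stage 2: RPM_D = RPM_C × t_C/t_D = RPM_A × (t_A×t_C)/(t_B×t_D)
Overall ratio = (50×54)/(56×32) = 2700/1792
RPM_D = 1640 × 2700/1792 = 4428000/1792
≈ 2470.98 RPM

2470.98 RPM


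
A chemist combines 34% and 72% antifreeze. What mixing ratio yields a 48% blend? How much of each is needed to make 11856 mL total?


Let x parts of 34% mix with y parts of 72%.
34x + 72y = 48(x + y)
34x + 72y = 48x + 48y
x(34 - 48) = y(48 - 72)
x/y = (72 - 48)/(48 - 34) = 24/14
Simplify: 12:7
Total parts = 19; one part = 11856/19 = 624.00 mL
34% solution: 12×624.00 = 7488.00 mL
72% solution: 7×624.00 = 4368.00 mL
= ratio 12:7; 7488.00 mL and 4368.00 mL

ratio 12:7; 7488.00 mL and 4368.00 mL


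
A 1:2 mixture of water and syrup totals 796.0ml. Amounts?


Total parts = 1 + 2 = 3
water: 796.0 × 1/3 = 265.3ml
syrup: 796.0 × 2/3 = 530.7ml
= 265.3ml and 530.7ml

265.3ml and 530.7ml


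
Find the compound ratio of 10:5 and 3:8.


Compound ratio = (10×3) : (5×8)
= 30:40
GCD = 10
= 3:4

3:4


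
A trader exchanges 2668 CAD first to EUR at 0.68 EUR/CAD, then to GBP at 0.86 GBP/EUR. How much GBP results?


Step 1: 2668 CAD × 0.68 = 1814.24 EUR
Step 2: 1814.24 EUR × 0.86 = 1560.25 GBP
Implied rate CAD→GBP = 0.68 × 0.86 = 0.5848
= 1560.25 GBP

1560.25 GBP


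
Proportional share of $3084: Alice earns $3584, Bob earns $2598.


Total income = 3584 + 2598 = $6182
Alice: $3084 × 3584/6182 = $1787.94
Bob: $3084 × 2598/6182 = $1296.06
= Alice: $1787.94, Bob: $1296.06

Alice: $1787.94, Bob: $1296.06


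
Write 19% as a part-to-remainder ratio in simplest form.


19% means 19 parts out of 100; remainder = 81
Part : remainder = 19:81
GCD = 1
= 19:81

19:81


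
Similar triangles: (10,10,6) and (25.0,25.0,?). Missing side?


Scale factor = 25.0/10 = 2.5
Missing side = 6 × 2.5
= 15.0

15.0


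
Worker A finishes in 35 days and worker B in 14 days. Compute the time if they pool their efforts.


Rate of A = 1/35 per day
Rate of B = 1/14 per day
Combined rate = 1/35 + 1/14 = 49/490 = 0.1000 per day
Days = 1 / combined rate = 490/49
= 10.00 days

10.00 days


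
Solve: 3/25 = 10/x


Cross multiply: 3 × x = 25 × 10
3x = 250
x = 250 / 3
= 83.33

83.33


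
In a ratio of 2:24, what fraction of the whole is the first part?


Total parts = 2 + 24 = 26
First part: 2/26 = 1/13
= 1/13

1/13


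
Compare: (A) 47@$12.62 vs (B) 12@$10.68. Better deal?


Deal A: $12.62/47 = $0.2685/unit
Deal B: $10.68/12 = $0.8900/unit
A is cheaper per unit
= Deal A

Deal A


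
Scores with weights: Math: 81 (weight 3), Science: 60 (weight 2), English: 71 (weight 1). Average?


Numerator = 81×3 + 60×2 + 71×1
= 243 + 120 + 71
= 434
Total weight = 6
Weighted avg = 434/6
= 72.33

72.33


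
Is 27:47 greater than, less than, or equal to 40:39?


27/47 = 0.5745
40/39 = 1.0256
0.5745 < 1.0256, so 27:47 is less
= less than

less than


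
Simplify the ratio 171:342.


GCD(171, 342) = 171
171/171 : 342/171
= 1:2

1:2


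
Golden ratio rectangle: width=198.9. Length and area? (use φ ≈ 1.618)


φ = (1 + √5) / 2 ≈ 1.618
Length = width × φ = 198.9 × 1.618 = 321.8202
≈ 321.82
Area = width × length = 198.9 × 321.8202 = 64010.03778 ≈ 64010.04
= Length: 321.82, Area: 64010.04

Length: 321.82, Area: 64010.04


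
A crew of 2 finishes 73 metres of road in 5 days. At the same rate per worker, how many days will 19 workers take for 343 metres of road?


Days ∝ work / workers, so d₂ = d₁ × (m₁/m₂) × (w₂/w₁)
Workers factor (inverse): 2/19 ≈ 0.1053
Work factor (direct): 343/73 ≈ 4.6986
d₂ = 5 × 2/19 × 343/73 = (5 × 2 × 343) / (19 × 73) = 3430/1387
≈ 2.47 days

2.47 days


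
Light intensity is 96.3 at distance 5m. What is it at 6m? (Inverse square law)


I₁d₁² = I₂d₂²
I₂ = I₁ × (d₁/d₂)²
= 96.3 × (5/6)²
= 96.3 × 25/36
= 2407.5/36
= 66.8750

66.8750


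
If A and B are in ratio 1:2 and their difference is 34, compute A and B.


Let A = 1k, B = 2k.
2k - 1k = 34
1k = 34 → k = 34/1 = 34
A = 1×34 = 34, B = 2×34 = 68
= A = 34, B = 68

A = 34, B = 68


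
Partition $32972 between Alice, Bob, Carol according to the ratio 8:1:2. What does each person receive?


Total parts = 8 + 1 + 2 = 11
Alice: 32972 × 8/11 = 23979.64
Bob: 32972 × 1/11 = 2997.45
Carol: 32972 × 2/11 = 5994.91
= Alice: $23979.64, Bob: $2997.45, Carol: $5994.91

Alice: $23979.64, Bob: $2997.45, Carol: $5994.91


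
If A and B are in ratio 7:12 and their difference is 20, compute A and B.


Let A = 7k, B = 12k.
12k - 7k = 20
5k = 20 → k = 20/5 = 4
A = 7×4 = 28, B = 12×4 = 48
= A = 28, B = 48

A = 28, B = 48


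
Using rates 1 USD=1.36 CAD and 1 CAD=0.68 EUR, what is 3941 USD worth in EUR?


Step 1: 3941 USD × 1.36 = 5359.76 CAD
Step 2: 5359.76 CAD × 0.68 = 3644.64 EUR
Implied rate USD→EUR = 1.36 × 0.68 = 0.9248
= 3644.64 EUR

3644.64 EUR


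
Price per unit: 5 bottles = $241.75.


Unit rate = total / quantity
= 241.75 / 5
= $48.35 per unit

$48.35 per unit


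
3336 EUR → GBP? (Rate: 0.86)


Amount × rate = 3336 × 0.86
= 2868.96 GBP

2868.96 GBP


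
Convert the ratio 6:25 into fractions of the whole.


Total parts = 6 + 25 = 31
First part: 6/31 = 6/31
Second part: 25/31 = 25/31
= 6/31 and 25/31

6/31 and 25/31


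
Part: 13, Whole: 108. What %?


Percentage = (part / whole) × 100
= (13 / 108) × 100
≈ 12.04%

12.04%


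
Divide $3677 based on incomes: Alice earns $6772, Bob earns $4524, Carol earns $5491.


Total income = 6772 + 4524 + 5491 = $16787
Alice: $3677 × 6772/16787 = $1483.33
Bob: $3677 × 4524/16787 = $990.93
Carol: $3677 × 5491/16787 = $1202.74
= Alice: $1483.33, Bob: $990.93, Carol: $1202.74

Alice: $1483.33, Bob: $990.93, Carol: $1202.74


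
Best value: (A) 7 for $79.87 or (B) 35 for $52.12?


Deal A: $79.87/7 = $11.4100/unit
Deal B: $52.12/35 = $1.4891/unit
B is cheaper per unit
= Deal B

Deal B


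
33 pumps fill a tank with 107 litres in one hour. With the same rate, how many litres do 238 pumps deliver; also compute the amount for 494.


Direct proportion: y/x = constant
k = 107/33 ≈ 3.2424
y at x=238: k × 238 = 107 × 238 / 33 = 25466/33 ≈ 771.70
y at x=494: k × 494 = 107 × 494 / 33 = 52858/33 ≈ 1601.76
= 771.70 and 1601.76

771.70 and 1601.76


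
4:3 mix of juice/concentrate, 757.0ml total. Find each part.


Total parts = 4 + 3 = 7
juice: 757.0 × 4/7 = 432.6ml
concentrate: 757.0 × 3/7 = 324.4ml
= 432.6ml and 324.4ml

432.6ml and 324.4ml


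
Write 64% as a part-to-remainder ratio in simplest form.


64% means 64 parts out of 100; remainder = 36
Part : remainder = 64:36
GCD = 4
= 16:9

16:9


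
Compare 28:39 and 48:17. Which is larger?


28/39 = 0.7179
48/17 = 2.8235
0.7179 < 2.8235, so 28:39 is less
= 48:17

48:17


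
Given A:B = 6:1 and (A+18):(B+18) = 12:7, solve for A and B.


Let A = 6k, B = 1k.
(6k + 18) / (1k + 18) = 12/7
Cross-multiply: 7(6k + 18) = 12(1k + 18)
42k + 126 = 12k + 216
42k - 12k = 216 - 126
30k = 90
k = 90/30 = 3
A = 6×3 = 18, B = 1×3 = 3
= A = 18, B = 3

A = 18, B = 3


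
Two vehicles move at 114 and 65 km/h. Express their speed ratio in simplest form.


Ratio = 114:65
GCD = 1
Simplified = 114:65
Time ratio (same distance) = 65:114
Speed ratio = 114:65

114:65


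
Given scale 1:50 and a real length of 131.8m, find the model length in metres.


Model size = real / scale
= 131.8 / 50
= 2.6360 m

2.6360 m


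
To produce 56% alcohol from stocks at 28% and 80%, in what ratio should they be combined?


Let x parts of 28% mix with y parts of 80%.
28x + 80y = 56(x + y)
28x + 80y = 56x + 56y
x(28 - 56) = y(56 - 80)
x/y = (80 - 56)/(56 - 28) = 24/28
Simplify: 6:7
= 6:7

6:7


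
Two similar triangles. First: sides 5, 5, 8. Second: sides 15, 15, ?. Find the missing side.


Scale factor = 15/5 = 3
Missing side = 8 × 3
= 24.0

24.0


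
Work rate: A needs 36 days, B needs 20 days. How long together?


Rate of A = 1/36 per day
Rate of B = 1/20 per day
Combined rate = 1/36 + 1/20 = 56/720 ≈ 0.0778 per day
Days = 1 / combined rate = 720/56
≈ 12.86 days

12.86 days


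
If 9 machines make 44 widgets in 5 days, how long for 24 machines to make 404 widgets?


Days ∝ work / workers, so d₂ = d₁ × (m₁/m₂) × (w₂/w₁)
Workers factor (inverse): 9/24 = 0.3750
Work factor (direct): 404/44 ≈ 9.1818
d₂ = 5 × 9/24 × 404/44 = (5 × 9 × 404) / (24 × 44) = 18180/1056
≈ 17.22 days

17.22 days


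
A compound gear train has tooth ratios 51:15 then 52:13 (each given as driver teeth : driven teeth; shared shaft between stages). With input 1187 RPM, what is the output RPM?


Stage 1: RPM_B = RPM_A × t_A/t_B = 1187 × 51/15 = 60537/15 = 4035.80
B and C share a shaft → RPM_C = RPM_B
Stage 2: RPM_D = RPM_C × t_C/t_D = RPM_A × (t_A×t_C)/(t_B×t_D)
Overall ratio = (51×52)/(15×13) = 2652/195
RPM_D = 1187 × 2652/195 = 3147924/195
= 16143.20 RPM

16143.20 RPM


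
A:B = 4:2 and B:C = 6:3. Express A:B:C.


Match B: multiply A:B by 6 → 24:12
Multiply B:C by 2 → 12:6
Combined: 24:12:6
GCD = 6
= 4:2:1

4:2:1


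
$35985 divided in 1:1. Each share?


Total parts = 1 + 1 = 2
Part 1: 35985 × 1/2 = 17992.50
Part 2: 35985 × 1/2 = 17992.50
= Part 1: $17992.50, Part 2: $17992.50

Part 1: $17992.50, Part 2: $17992.50


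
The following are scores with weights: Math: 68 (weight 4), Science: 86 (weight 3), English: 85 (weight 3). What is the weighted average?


Numerator = 68×4 + 86×3 + 85×3
= 272 + 258 + 255
= 785
Total weight = 10
Weighted avg = 785/10
= 78.50

78.50


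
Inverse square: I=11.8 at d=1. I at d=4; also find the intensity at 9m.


I₁d₁² = I₂d₂²
I at 4m = 11.8 × (1/4)² = 11.8 × 1/16 = 11.8/16 = 0.7375
I at 9m = 11.8 × (1/9)² = 11.8 × 1/81 = 11.8/81 ≈ 0.1457
= 0.7375 and 0.1457

0.7375 and 0.1457


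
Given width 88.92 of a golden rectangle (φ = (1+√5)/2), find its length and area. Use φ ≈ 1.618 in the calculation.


φ = (1 + √5) / 2 ≈ 1.618
Length = width × φ = 88.92 × 1.618 = 143.87256
≈ 143.87
Area = width × length = 88.92 × 143.87256 = 12793.1480352 ≈ 12793.15
= Length: 143.87, Area: 12793.15

Length: 143.87, Area: 12793.15


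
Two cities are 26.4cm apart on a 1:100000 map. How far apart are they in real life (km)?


Real distance = map distance × scale
= 26.4cm × 100000
= 2640000 cm = 26400.0 m
= 26.400 km

26.400 km


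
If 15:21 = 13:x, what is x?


Cross multiply: 15 × x = 21 × 13
15x = 273
x = 273 / 15
= 18.20

18.20


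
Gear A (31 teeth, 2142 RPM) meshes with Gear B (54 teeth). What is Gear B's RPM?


Gear ratio = 31:54 = 31:54
RPM_B = RPM_A × (teeth_A / teeth_B)
= 2142 × (31/54)
= 1229.7 RPM

1229.7 RPM


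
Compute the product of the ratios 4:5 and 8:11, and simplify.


Compound ratio = (4×8) : (5×11)
= 32:55
GCD = 1
= 32:55

32:55


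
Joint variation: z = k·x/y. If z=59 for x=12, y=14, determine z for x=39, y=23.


z = k·x/y
Solve for k using the known point: k = z·y/x = 59×14/12 = 826/12 ≈ 68.8333
Now evaluate at x=39, y=23:
z = k × 39 / 23 = (826 × 39) / (12 × 23) = 32214/276
≈ 116.7174

116.7174


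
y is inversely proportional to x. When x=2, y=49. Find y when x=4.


Inverse proportion: x × y = constant
k = 2 × 49 = 98
y₂ = k / 4 = 98 / 4
= 24.50

24.50


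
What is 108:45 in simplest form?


GCD(108, 45) = 9
108/9 : 45/9
= 12:5

12:5


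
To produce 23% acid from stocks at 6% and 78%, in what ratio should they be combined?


Let x parts of 6% mix with y parts of 78%.
6x + 78y = 23(x + y)
6x + 78y = 23x + 23y
x(6 - 23) = y(23 - 78)
x/y = (78 - 23)/(23 - 6) = 55/17
Simplify: 55:17
= 55:17

55:17


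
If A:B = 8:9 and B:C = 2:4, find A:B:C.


Match B: multiply A:B by 2 → 16:18
Multiply B:C by 9 → 18:36
Combined: 16:18:36
GCD = 2
= 8:9:18

8:9:18


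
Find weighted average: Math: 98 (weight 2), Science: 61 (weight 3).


Numerator = 98×2 + 61×3
= 196 + 183
= 379
Total weight = 5
Weighted avg = 379/5
= 75.80

75.80


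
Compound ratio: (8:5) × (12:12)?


Compound ratio = (8×12) : (5×12)
= 96:60
GCD = 12
= 8:5

8:5


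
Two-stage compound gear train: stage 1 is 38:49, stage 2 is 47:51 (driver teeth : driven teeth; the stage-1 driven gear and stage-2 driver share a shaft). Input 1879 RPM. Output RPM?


Stage 1: RPM_B = RPM_A × t_A/t_B = 1879 × 38/49 = 71402/49 ≈ 1457.18
B and C share a shaft → RPM_C = RPM_B
Stage 2: RPM_D = RPM_C × t_C/t_D = RPM_A × (t_A×t_C)/(t_B×t_D)
Overall ratio = (38×47)/(49×51) = 1786/2499
RPM_D = 1879 × 1786/2499 = 3355894/2499
≈ 1342.89 RPM

1342.89 RPM


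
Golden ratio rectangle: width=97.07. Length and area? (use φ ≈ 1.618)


φ = (1 + √5) / 2 ≈ 1.618
Length = width × φ = 97.07 × 1.618 = 157.05926
≈ 157.06
Area = width × length = 97.07 × 157.05926 = 15245.7423682 ≈ 15245.74
= Length: 157.06, Area: 15245.74

Length: 157.06, Area: 15245.74


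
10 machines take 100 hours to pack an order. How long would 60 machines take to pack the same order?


Inverse proportion: x × y = constant
k = 10 × 100 = 1000
y₂ = k / 60 = 1000 / 60
= 16.67

16.67


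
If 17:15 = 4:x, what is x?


Cross multiply: 17 × x = 15 × 4
17x = 60
x = 60 / 17
= 3.53

3.53


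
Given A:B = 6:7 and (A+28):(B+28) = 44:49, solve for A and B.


Let A = 6k, B = 7k.
(6k + 28) / (7k + 28) = 44/49
Cross-multiply: 49(6k + 28) = 44(7k + 28)
294k + 1372 = 308k + 1232
294k - 308k = 1232 - 1372
-14k = -140
k = -140/-14 = 10
A = 6×10 = 60, B = 7×10 = 70
= A = 60, B = 70

A = 60, B = 70


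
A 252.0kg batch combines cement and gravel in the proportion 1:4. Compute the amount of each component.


Total parts = 1 + 4 = 5
cement: 252.0 × 1/5 = 50.4kg
gravel: 252.0 × 4/5 = 201.6kg
= 50.4kg and 201.6kg

50.4kg and 201.6kg


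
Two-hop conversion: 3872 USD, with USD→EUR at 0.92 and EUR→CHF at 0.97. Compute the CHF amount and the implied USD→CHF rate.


Step 1: 3872 USD × 0.92 = 3562.24 EUR
Step 2: 3562.24 EUR × 0.97 = 3455.37 CHF
Implied rate USD→CHF = 0.92 × 0.97 = 0.8924
= 3455.37 CHF; implied rate 0.8924 CHF/USD

3455.37 CHF; implied rate 0.8924 CHF/USD


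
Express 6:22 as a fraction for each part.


Total parts = 6 + 22 = 28
First part: 6/28 = 3/14
Second part: 22/28 = 11/14
= 3/14 and 11/14

3/14 and 11/14


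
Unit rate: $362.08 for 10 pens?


Unit rate = total / quantity
= 362.08 / 10
= $36.21 per unit

$36.21 per unit


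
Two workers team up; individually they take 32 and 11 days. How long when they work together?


Rate of A = 1/32 per day
Rate of B = 1/11 per day
Combined rate = 1/32 + 1/11 = 43/352 ≈ 0.1222 per day
Days = 1 / combined rate = 352/43
≈ 8.19 days

8.19 days


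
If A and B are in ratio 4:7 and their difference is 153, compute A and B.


Let A = 4k, B = 7k.
7k - 4k = 153
3k = 153 → k = 153/3 = 51
A = 4×51 = 204, B = 7×51 = 357
= A = 204, B = 357

A = 204, B = 357


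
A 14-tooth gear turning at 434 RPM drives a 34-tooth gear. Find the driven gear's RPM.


Gear ratio = 14:34 = 7:17
RPM_B = RPM_A × (teeth_A / teeth_B)
= 434 × (14/34)
= 178.7 RPM

178.7 RPM


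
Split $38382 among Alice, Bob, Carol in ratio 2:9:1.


Total parts = 2 + 9 + 1 = 12
Alice: 38382 × 2/12 = 6397.00
Bob: 38382 × 9/12 = 28786.50
Carol: 38382 × 1/12 = 3198.50
= Alice: $6397.00, Bob: $28786.50, Carol: $3198.50

Alice: $6397.00, Bob: $28786.50, Carol: $3198.50


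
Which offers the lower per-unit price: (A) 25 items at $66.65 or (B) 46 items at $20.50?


Deal A: $66.65/25 = $2.6660/unit
Deal B: $20.50/46 = $0.4457/unit
B is cheaper per unit
= Deal B

Deal B


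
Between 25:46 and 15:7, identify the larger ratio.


25/46 = 0.5435
15/7 = 2.1429
0.5435 < 2.1429, so 25:46 is less
= 15:7

15:7


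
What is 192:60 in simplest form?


GCD(192, 60) = 12
192/12 : 60/12
= 16:5

16:5


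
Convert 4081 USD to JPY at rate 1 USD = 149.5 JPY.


Amount × rate = 4081 × 149.5
= 610109.50 JPY

610109.50 JPY


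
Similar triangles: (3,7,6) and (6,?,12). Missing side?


Scale factor = 6/3 = 2
Missing side = 7 × 2
= 14.0

14.0


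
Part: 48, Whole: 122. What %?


Percentage = (part / whole) × 100
= (48 / 122) × 100
≈ 39.34%

39.34%


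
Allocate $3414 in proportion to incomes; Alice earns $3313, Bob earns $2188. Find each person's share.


Total income = 3313 + 2188 = $5501
Alice: $3414 × 3313/5501 = $2056.10
Bob: $3414 × 2188/5501 = $1357.90
= Alice: $2056.10, Bob: $1357.90

Alice: $2056.10, Bob: $1357.90


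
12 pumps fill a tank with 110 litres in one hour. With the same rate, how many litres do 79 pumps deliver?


Direct proportion: y/x = constant
k = 110/12 ≈ 9.1667
y₂ = k × 79 = 110 × 79 / 12 = 8690/12
≈ 724.17

724.17


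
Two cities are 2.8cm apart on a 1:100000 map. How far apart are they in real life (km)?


Real distance = map distance × scale
= 2.8cm × 100000
= 280000 cm = 2800.0 m
= 2.800 km

2.800 km


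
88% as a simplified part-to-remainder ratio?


88% means 88 parts out of 100; remainder = 12
Part : remainder = 88:12
GCD = 4
= 22:3

22:3


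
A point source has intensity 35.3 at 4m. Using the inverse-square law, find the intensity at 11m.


I₁d₁² = I₂d₂²
I₂ = I₁ × (d₁/d₂)²
= 35.3 × (4/11)²
= 35.3 × 16/121
= 564.8/121
≈ 4.6678

4.6678


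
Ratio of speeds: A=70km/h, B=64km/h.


Ratio = 70:64
GCD = 2
Simplified = 35:32
Time ratio (same distance) = 32:35
Speed ratio = 35:32

35:32


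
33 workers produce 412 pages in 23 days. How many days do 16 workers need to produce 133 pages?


Days ∝ work / workers, so d₂ = d₁ × (m₁/m₂) × (w₂/w₁)
Workers factor (inverse): 33/16 = 2.0625
Work factor (direct): 133/412 ≈ 0.3228
d₂ = 23 × 33/16 × 133/412 = (23 × 33 × 133) / (16 × 412) = 100947/6592
≈ 15.31 days

15.31 days


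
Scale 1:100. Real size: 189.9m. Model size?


Model size = real / scale
= 189.9 / 100
= 1.8990 m

1.8990 m


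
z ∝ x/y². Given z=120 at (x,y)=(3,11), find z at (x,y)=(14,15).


z = k·x/y²
Solve for k using the known point: k = z·y²/x = 120×121/3 = 14520/3 = 4840.0000
Now evaluate at x=14, y=15:
z = k × 14 / 225 = (14520 × 14) / (3 × 225) = 203280/675
≈ 301.1556

301.1556


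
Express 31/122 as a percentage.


Percentage = (part / whole) × 100
= (31 / 122) × 100
≈ 25.41%

25.41%


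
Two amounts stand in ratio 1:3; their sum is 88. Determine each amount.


Let A = 1k, B = 3k.
1k + 3k = 88
4k = 88 → k = 88/4 = 22
A = 1×22 = 22, B = 3×22 = 66
= A = 22, B = 66

A = 22, B = 66


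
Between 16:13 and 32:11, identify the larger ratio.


16/13 = 1.2308
32/11 = 2.9091
1.2308 < 2.9091, so 16:13 is less
= 32:11

32:11


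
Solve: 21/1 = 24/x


Cross multiply: 21 × x = 1 × 24
21x = 24
x = 24 / 21
= 1.14

1.14


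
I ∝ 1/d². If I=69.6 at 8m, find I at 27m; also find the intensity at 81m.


I₁d₁² = I₂d₂²
I at 27m = 69.6 × (8/27)² = 69.6 × 64/729 = 4454.4/729 ≈ 6.1103
I at 81m = 69.6 × (8/81)² = 69.6 × 64/6561 = 4454.4/6561 ≈ 0.6789
= 6.1103 and 0.6789

6.1103 and 0.6789


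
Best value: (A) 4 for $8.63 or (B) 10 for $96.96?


Deal A: $8.63/4 = $2.1575/unit
Deal B: $96.96/10 = $9.6960/unit
A is cheaper per unit
= Deal A

Deal A


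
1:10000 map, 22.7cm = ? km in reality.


Real distance = map distance × scale
= 22.7cm × 10000
= 227000 cm = 2270.0 m
= 2.270 km

2.270 km


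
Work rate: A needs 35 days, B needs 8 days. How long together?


Rate of A = 1/35 per day
Rate of B = 1/8 per day
Combined rate = 1/35 + 1/8 = 43/280 ≈ 0.1536 per day
Days = 1 / combined rate = 280/43
≈ 6.51 days

6.51 days


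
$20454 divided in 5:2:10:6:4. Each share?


Total parts = 5 + 2 + 10 + 6 + 4 = 27
Part 1: 20454 × 5/27 = 3787.78
Part 2: 20454 × 2/27 = 1515.11
Part 3: 20454 × 10/27 = 7575.56
Part 4: 20454 × 6/27 = 4545.33
Part 5: 20454 × 4/27 = 3030.22
= Part 1: $3787.78, Part 2: $1515.11, Part 3: $7575.56, Part 4: $4545.33, Part 5: $3030.22

Part 1: $3787.78, Part 2: $1515.11, Part 3: $7575.56, Part 4: $4545.33, Part 5: $3030.22


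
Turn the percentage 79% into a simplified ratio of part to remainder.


79% means 79 parts out of 100; remainder = 21
Part : remainder = 79:21
GCD = 1
= 79:21

79:21


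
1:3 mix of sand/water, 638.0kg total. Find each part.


Total parts = 1 + 3 = 4
sand: 638.0 × 1/4 = 159.5kg
water: 638.0 × 3/4 = 478.5kg
= 159.5kg and 478.5kg

159.5kg and 478.5kg


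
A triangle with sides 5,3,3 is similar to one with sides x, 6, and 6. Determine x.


Scale factor = 6/3 = 2
Missing side = 5 × 2
= 10.0

10.0


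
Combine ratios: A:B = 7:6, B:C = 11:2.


Match B: multiply A:B by 11 → 77:66
Multiply B:C by 6 → 66:12
Combined: 77:66:12
GCD = 1
= 77:66:12

77:66:12


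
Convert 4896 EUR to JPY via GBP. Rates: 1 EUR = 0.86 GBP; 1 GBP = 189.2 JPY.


Step 1: 4896 EUR × 0.86 = 4210.56 GBP
Step 2: 4210.56 GBP × 189.2 = 796637.95 JPY
Implied rate EUR→JPY = 0.86 × 189.2 = 162.7120
= 796637.95 JPY

796637.95 JPY


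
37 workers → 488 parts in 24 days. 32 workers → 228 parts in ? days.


Days ∝ work / workers, so d₂ = d₁ × (m₁/m₂) × (w₂/w₁)
Workers factor (inverse): 37/32 ≈ 1.1563
Work factor (direct): 228/488 ≈ 0.4672
d₂ = 24 × 37/32 × 228/488 = (24 × 37 × 228) / (32 × 488) = 202464/15616
≈ 12.97 days

12.97 days


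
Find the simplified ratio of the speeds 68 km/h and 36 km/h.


Ratio = 68:36
GCD = 4
Simplified = 17:9
Time ratio (same distance) = 9:17
Speed ratio = 17:9

17:9


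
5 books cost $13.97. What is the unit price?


Unit rate = total / quantity
= 13.97 / 5
= $2.79 per unit

$2.79 per unit


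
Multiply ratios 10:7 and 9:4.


Compound ratio = (10×9) : (7×4)
= 90:28
GCD = 2
= 45:14

45:14


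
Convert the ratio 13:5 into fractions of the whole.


Total parts = 13 + 5 = 18
First part: 13/18 = 13/18
Second part: 5/18 = 5/18
= 13/18 and 5/18

13/18 and 5/18


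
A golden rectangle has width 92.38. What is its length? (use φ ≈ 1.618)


φ = (1 + √5) / 2 ≈ 1.618
Length = width × φ = 92.38 × 1.618 = 149.47084
≈ 149.47

149.47


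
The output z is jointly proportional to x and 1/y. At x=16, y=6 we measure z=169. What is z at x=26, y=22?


z = k·x/y
Solve for k using the known point: k = z·y/x = 169×6/16 = 1014/16 = 63.3750
Now evaluate at x=26, y=22:
z = k × 26 / 22 = (1014 × 26) / (16 × 22) = 26364/352
≈ 74.8977

74.8977


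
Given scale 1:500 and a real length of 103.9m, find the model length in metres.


Model size = real / scale
= 103.9 / 500
= 0.2078 m

0.2078 m


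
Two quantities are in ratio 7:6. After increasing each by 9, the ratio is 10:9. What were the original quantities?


Let A = 7k, B = 6k.
(7k + 9) / (6k + 9) = 10/9
Cross-multiply: 9(7k + 9) = 10(6k + 9)
63k + 81 = 60k + 90
63k - 60k = 90 - 81
3k = 9
k = 9/3 = 3
A = 7×3 = 21, B = 6×3 = 18
= A = 21, B = 18

A = 21, B = 18


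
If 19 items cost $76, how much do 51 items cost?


Direct proportion: y/x = constant
k = 76/19 = 4.0000
y₂ = k × 51 = 76 × 51 / 19 = 3876/19
= 204.00

204.00


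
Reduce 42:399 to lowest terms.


GCD(42, 399) = 21
42/21 : 399/21
= 2:19

2:19


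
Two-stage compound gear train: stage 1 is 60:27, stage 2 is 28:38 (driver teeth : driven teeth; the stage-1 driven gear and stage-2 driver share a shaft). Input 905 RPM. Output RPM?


Stage 1: RPM_B = RPM_A × t_A/t_B = 905 × 60/27 = 54300/27 ≈ 2011.11
B and C share a shaft → RPM_C = RPM_B
Stage 2: RPM_D = RPM_C × t_C/t_D = RPM_A × (t_A×t_C)/(t_B×t_D)
Overall ratio = (60×28)/(27×38) = 1680/1026
RPM_D = 905 × 1680/1026 = 1520400/1026
≈ 1481.87 RPM

1481.87 RPM


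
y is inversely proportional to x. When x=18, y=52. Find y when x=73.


Inverse proportion: x × y = constant
k = 18 × 52 = 936
y₂ = k / 73 = 936 / 73
= 12.82

12.82


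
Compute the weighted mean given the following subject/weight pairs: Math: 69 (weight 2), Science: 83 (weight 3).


Numerator = 69×2 + 83×3
= 138 + 249
= 387
Total weight = 5
Weighted avg = 387/5
= 77.40

77.40


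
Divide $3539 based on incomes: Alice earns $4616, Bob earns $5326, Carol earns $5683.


Total income = 4616 + 5326 + 5683 = $15625
Alice: $3539 × 4616/15625 = $1045.51
Bob: $3539 × 5326/15625 = $1206.32
Carol: $3539 × 5683/15625 = $1287.18
= Alice: $1045.51, Bob: $1206.32, Carol: $1287.18

Alice: $1045.51, Bob: $1206.32, Carol: $1287.18


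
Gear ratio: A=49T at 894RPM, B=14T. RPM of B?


Gear ratio = 49:14 = 7:2
RPM_B = RPM_A × (teeth_A / teeth_B)
= 894 × (49/14)
= 3129.0 RPM

3129.0 RPM


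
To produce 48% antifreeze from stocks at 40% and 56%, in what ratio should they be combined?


Let x parts of 40% mix with y parts of 56%.
40x + 56y = 48(x + y)
40x + 56y = 48x + 48y
x(40 - 48) = y(48 - 56)
x/y = (56 - 48)/(48 - 40) = 8/8
Simplify: 1:1
= 1:1

1:1


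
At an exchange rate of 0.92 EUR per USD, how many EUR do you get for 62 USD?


Amount × rate = 62 × 0.92
= 57.04 EUR

57.04 EUR


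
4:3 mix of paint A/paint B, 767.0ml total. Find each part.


Total parts = 4 + 3 = 7
paint A: 767.0 × 4/7 = 438.3ml
paint B: 767.0 × 3/7 = 328.7ml
= 438.3ml and 328.7ml

438.3ml and 328.7ml


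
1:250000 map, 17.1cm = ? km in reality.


Real distance = map distance × scale
= 17.1cm × 250000
= 4275000 cm = 42750.0 m
= 42.750 km

42.750 km


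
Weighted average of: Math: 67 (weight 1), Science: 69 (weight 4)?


Numerator = 67×1 + 69×4
= 67 + 276
= 343
Total weight = 5
Weighted avg = 343/5
= 68.60

68.60


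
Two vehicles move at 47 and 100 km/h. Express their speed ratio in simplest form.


Ratio = 47:100
GCD = 1
Simplified = 47:100
Time ratio (same distance) = 100:47
Speed ratio = 47:100

47:100


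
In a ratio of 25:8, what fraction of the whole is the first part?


Total parts = 25 + 8 = 33
First part: 25/33 = 25/33
= 25/33

25/33


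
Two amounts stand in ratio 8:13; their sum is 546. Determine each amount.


Let A = 8k, B = 13k.
8k + 13k = 546
21k = 546 → k = 546/21 = 26
A = 8×26 = 208, B = 13×26 = 338
= A = 208, B = 338

A = 208, B = 338


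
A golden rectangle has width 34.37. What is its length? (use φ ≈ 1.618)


φ = (1 + √5) / 2 ≈ 1.618
Length = width × φ = 34.37 × 1.618 = 55.61066
≈ 55.61

55.61


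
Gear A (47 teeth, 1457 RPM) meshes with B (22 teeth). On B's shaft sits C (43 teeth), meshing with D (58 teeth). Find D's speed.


Stage 1: RPM_B = RPM_A × t_A/t_B = 1457 × 47/22 = 68479/22 ≈ 3112.68
B and C share a shaft → RPM_C = RPM_B
Stage 2: RPM_D = RPM_C × t_C/t_D = RPM_A × (t_A×t_C)/(t_B×t_D)
Overall ratio = (47×43)/(22×58) = 2021/1276
RPM_D = 1457 × 2021/1276 = 2944597/1276
≈ 2307.68 RPM

2307.68 RPM


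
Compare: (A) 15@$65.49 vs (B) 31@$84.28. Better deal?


Deal A: $65.49/15 = $4.3660/unit
Deal B: $84.28/31 = $2.7187/unit
B is cheaper per unit
= Deal B

Deal B


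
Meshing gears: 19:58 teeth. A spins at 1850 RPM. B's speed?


Gear ratio = 19:58 = 19:58
RPM_B = RPM_A × (teeth_A / teeth_B)
= 1850 × (19/58)
= 606.0 RPM

606.0 RPM


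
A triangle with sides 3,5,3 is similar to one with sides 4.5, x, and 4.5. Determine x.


Scale factor = 4.5/3 = 1.5
Missing side = 5 × 1.5
= 7.5

7.5


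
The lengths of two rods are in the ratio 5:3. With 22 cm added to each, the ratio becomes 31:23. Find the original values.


Let A = 5k, B = 3k.
(5k + 22) / (3k + 22) = 31/23
Cross-multiply: 23(5k + 22) = 31(3k + 22)
115k + 506 = 93k + 682
115k - 93k = 682 - 506
22k = 176
k = 176/22 = 8
A = 5×8 = 40, B = 3×8 = 24
= A = 40, B = 24

A = 40, B = 24


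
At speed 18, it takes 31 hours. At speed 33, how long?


Inverse proportion: x × y = constant
k = 18 × 31 = 558
y₂ = k / 33 = 558 / 33
= 16.91

16.91


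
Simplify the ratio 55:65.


GCD(55, 65) = 5
55/5 : 65/5
= 11:13

11:13


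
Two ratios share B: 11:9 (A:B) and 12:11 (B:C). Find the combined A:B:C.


Match B: multiply A:B by 12 → 132:108
Multiply B:C by 9 → 108:99
Combined: 132:108:99
GCD = 3
= 44:36:33

44:36:33


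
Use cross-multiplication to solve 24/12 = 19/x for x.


Cross multiply: 24 × x = 12 × 19
24x = 228
x = 228 / 24
= 9.50

9.50


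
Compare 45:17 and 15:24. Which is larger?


45/17 = 2.6471
15/24 = 0.6250
2.6471 > 0.6250, so 45:17 is greater
= 45:17

45:17


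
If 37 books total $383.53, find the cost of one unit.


Unit rate = total / quantity
= 383.53 / 37
= $10.37 per unit

$10.37 per unit


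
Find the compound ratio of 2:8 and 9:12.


Compound ratio = (2×9) : (8×12)
= 18:96
GCD = 6
= 3:16

3:16


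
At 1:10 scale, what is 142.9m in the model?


Model size = real / scale
= 142.9 / 10
= 14.2900 m

14.2900 m


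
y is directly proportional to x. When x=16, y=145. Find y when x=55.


Direct proportion: y/x = constant
k = 145/16 = 9.0625
y₂ = k × 55 = 145 × 55 / 16 = 7975/16
≈ 498.44

498.44


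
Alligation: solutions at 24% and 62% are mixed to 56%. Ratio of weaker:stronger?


Let x parts of 24% mix with y parts of 62%.
24x + 62y = 56(x + y)
24x + 62y = 56x + 56y
x(24 - 56) = y(56 - 62)
x/y = (62 - 56)/(56 - 24) = 6/32
Simplify: 3:16
= 3:16

3:16


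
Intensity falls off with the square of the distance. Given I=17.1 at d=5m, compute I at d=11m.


I₁d₁² = I₂d₂²
I₂ = I₁ × (d₁/d₂)²
= 17.1 × (5/11)²
= 17.1 × 25/121
= 427.5/121
≈ 3.5331

3.5331


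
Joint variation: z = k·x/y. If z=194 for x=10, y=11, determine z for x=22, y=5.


z = k·x/y
Solve for k using the known point: k = z·y/x = 194×11/10 = 2134/10 = 213.4000
Now evaluate at x=22, y=5:
z = k × 22 / 5 = (2134 × 22) / (10 × 5) = 46948/50
= 938.9600

938.9600


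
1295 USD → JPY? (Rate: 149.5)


Amount × rate = 1295 × 149.5
= 193602.50 JPY

193602.50 JPY


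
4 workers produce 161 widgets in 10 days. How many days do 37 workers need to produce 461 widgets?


Days ∝ work / workers, so d₂ = d₁ × (m₁/m₂) × (w₂/w₁)
Workers factor (inverse): 4/37 ≈ 0.1081
Work factor (direct): 461/161 ≈ 2.8634
d₂ = 10 × 4/37 × 461/161 = (10 × 4 × 461) / (37 × 161) = 18440/5957
≈ 3.10 days

3.10 days


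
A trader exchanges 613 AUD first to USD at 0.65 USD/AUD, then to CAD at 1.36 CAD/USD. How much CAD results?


Step 1: 613 AUD × 0.65 = 398.45 USD
Step 2: 398.45 USD × 1.36 = 541.89 CAD
Implied rate AUD→CAD = 0.65 × 1.36 = 0.8840
= 541.89 CAD

541.89 CAD
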